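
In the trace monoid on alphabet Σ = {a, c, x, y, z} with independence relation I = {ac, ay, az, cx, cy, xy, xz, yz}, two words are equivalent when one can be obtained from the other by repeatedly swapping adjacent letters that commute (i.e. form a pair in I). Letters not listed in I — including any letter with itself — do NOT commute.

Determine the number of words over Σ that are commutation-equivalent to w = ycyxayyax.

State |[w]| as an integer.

630

drop 0:y onto floor
drop 1:c onto floor
drop 2:y onto {0:y}
drop 3:x onto floor
drop 4:a onto {3:x}
drop 5:y onto {2:y}
drop 6:y onto {5:y}
drop 7:a onto {4:a}
drop 8:x onto {7:a}
ground layer = {0:y, 1:c, 3:x}
drop-orders for the pieces not yet dropped (sum over which currently-grounded one goes next):
  1 to go: {1} 1  {6} 1  {8} 1
  2 to go: {1,6} 2  {1,8} 2  {5,6} 1  {6,8} 2  {7,8} 1
  3 to go: {1,5,6} 3  {1,6,8} 6  {1,7,8} 3  {2,5,6} 1  {4,7,8} 1  {5,6,8} 3  {6,7,8} 3
  4 to go: {0,2,5,6} 1  {1,2,5,6} 4  {1,4,7,8} 4  {1,5,6,8} 12  {1,6,7,8} 12  {2,5,6,8} 4  {3,4,7,8} 1  {4,6,7,8} 4  {5,6,7,8} 6
  5 to go: {0,1,2,5,6} 5  {0,2,5,6,8} 5  {1,2,5,6,8} 20  {1,3,4,7,8} 5  {1,4,6,7,8} 20  {1,5,6,7,8} 30  {2,5,6,7,8} 10  {3,4,6,7,8} 5  {4,5,6,7,8} 10
  6 to go: {0,1,2,5,6,8} 30  {0,2,5,6,7,8} 15  {1,2,5,6,7,8} 60  {1,3,4,6,7,8} 30  {1,4,5,6,7,8} 60  {2,4,5,6,7,8} 20  {3,4,5,6,7,8} 15
  7 to go: {0,1,2,5,6,7,8} 105  {0,2,4,5,6,7,8} 35  {1,2,4,5,6,7,8} 140  {1,3,4,5,6,7,8} 105  {2,3,4,5,6,7,8} 35
  if 0:y drops first: 280 orders
  if 1:c drops first: 70 orders
  if 3:x drops first: 280 orders
heap linearizations: 630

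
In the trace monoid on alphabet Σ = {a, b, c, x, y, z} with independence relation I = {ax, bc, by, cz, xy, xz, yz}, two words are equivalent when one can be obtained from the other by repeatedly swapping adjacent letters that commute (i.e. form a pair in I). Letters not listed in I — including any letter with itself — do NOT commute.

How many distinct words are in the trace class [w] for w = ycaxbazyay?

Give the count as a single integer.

4

0(y) covers ∅
1(c) covers 0:y
2(a) covers 1:c
3(x) covers 1:c
4(b) covers 2:a, 3:x
5(a) covers 4:b
6(z) covers 5:a
7(y) covers 5:a
8(a) covers 6:z, 7:y
9(y) covers 8:a
floor of heap: 0:y
completions by unplaced set U, small U first (add the entries for U minus each lowest piece of U):
  |U|=1: {9}:1
  |U|=2: {8,9}:1
  |U|=3: {6,8,9}:1  {7,8,9}:1
  |U|=4: {6,7,8,9}:2
  |U|=5: {5,6,7,8,9}:2
  |U|=6: {4,5,6,7,8,9}:2
  |U|=7: {2,4,5,6,7,8,9}:2  {3,4,5,6,7,8,9}:2
  |U|=8: {2,3,4,5,6,7,8,9}:4
  start at 0(y): 4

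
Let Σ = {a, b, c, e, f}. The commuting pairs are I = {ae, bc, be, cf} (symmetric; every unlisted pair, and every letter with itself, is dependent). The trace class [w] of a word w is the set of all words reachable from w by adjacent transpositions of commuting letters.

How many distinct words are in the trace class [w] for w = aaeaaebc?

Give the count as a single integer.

36

0(a) covers ∅
1(a) covers 0:a
2(e) covers ∅
3(a) covers 1:a
4(a) covers 3:a
5(e) covers 2:e
6(b) covers 4:a
7(c) covers 4:a, 5:e
floor of heap: 0:a, 2:e
completions by unplaced set U, small U first (add the entries for U minus each lowest piece of U):
  |U|=1: {6}:1  {7}:1
  |U|=2: {5,7}:1  {6,7}:2
  |U|=3: {2,5,7}:1  {4,6,7}:2  {5,6,7}:3
  |U|=4: {2,5,6,7}:4  {3,4,6,7}:2  {4,5,6,7}:5
  |U|=5: {1,3,4,6,7}:2  {2,4,5,6,7}:9  {3,4,5,6,7}:7
  |U|=6: {0,1,3,4,6,7}:2  {1,3,4,5,6,7}:9  {2,3,4,5,6,7}:16
  start at 0(a): 25
  start at 2(e): 11
sum over floor = 36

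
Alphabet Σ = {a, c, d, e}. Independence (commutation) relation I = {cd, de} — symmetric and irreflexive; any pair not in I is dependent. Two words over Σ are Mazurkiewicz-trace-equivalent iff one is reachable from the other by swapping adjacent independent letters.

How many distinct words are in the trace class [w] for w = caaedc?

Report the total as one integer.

3

drop 0:c onto floor
drop 1:a onto {0:c}
drop 2:a onto {1:a}
drop 3:e onto {2:a}
drop 4:d onto {2:a}
drop 5:c onto {3:e}
ground layer = {0:c}
drop-orders for the pieces not yet dropped (sum over which currently-grounded one goes next):
  1 to go: {4} 1  {5} 1
  2 to go: {3,5} 1  {4,5} 2
  3 to go: {3,4,5} 3
  4 to go: {2,3,4,5} 3
  if 0:c drops first: 3 orders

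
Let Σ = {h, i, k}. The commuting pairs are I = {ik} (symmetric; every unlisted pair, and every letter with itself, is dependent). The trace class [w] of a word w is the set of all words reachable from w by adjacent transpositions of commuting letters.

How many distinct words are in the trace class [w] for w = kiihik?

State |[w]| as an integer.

6

drop 0:k onto floor
drop 1:i onto floor
drop 2:i onto {1:i}
drop 3:h onto {0:k, 2:i}
drop 4:i onto {3:h}
drop 5:k onto {3:h}
ground layer = {0:k, 1:i}
drop-orders for the pieces not yet dropped (sum over which currently-grounded one goes next):
  1 to go: {4} 1  {5} 1
  2 to go: {4,5} 2
  3 to go: {3,4,5} 2
  4 to go: {0,3,4,5} 2  {2,3,4,5} 2
  if 0:k drops first: 2 orders
  if 1:i drops first: 4 orders
heap linearizations: 6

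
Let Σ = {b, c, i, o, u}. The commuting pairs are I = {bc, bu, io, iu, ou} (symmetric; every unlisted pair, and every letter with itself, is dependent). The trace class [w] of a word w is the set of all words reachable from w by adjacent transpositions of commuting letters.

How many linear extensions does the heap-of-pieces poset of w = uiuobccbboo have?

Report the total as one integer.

210

piece 0:u — minimal
piece 1:i — minimal
piece 2:u rests on {0:u}
piece 3:o — minimal
piece 4:b rests on {1:i, 3:o}
piece 5:c rests on {1:i, 2:u, 3:o}
piece 6:c rests on {5:c}
piece 7:b rests on {4:b}
piece 8:b rests on {7:b}
piece 9:o rests on {6:c, 8:b}
piece 10:o rests on {9:o}
minimal pieces: {0:u, 1:i, 3:o}
ways to finish when only these pieces remain (= sum over removing one remaining piece with nothing left below it):
  1 left: {10}→1
  2 left: {9,10}→1
  3 left: {6,9,10}→1  {8,9,10}→1
  4 left: {5,6,9,10}→1  {6,8,9,10}→2  {7,8,9,10}→1
  5 left: {2,5,6,9,10}→1  {4,7,8,9,10}→1  {5,6,8,9,10}→3  {6,7,8,9,10}→3
  6 left: {0,2,5,6,9,10}→1  {2,5,6,8,9,10}→4  {4,6,7,8,9,10}→4  {5,6,7,8,9,10}→6
  7 left: {0,2,5,6,8,9,10}→5  {2,5,6,7,8,9,10}→10  {4,5,6,7,8,9,10}→10
  8 left: {0,2,5,6,7,8,9,10}→15  {1,4,5,6,7,8,9,10}→10  {2,4,5,6,7,8,9,10}→20  {3,4,5,6,7,8,9,10}→10
  9 left: {0,2,4,5,6,7,8,9,10}→35  {1,2,4,5,6,7,8,9,10}→30  {1,3,4,5,6,7,8,9,10}→20  {2,3,4,5,6,7,8,9,10}→30
  placing 0:u first → 80 extensions
  placing 1:i first → 65 extensions
  placing 3:o first → 65 extensions
total linear extensions = 210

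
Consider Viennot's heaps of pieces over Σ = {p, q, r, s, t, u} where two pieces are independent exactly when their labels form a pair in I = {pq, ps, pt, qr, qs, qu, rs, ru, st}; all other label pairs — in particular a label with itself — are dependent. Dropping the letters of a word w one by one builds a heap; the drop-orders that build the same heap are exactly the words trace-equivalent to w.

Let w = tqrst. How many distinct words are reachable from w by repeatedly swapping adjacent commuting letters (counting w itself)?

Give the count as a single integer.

10

#0=t has no predecessor
#1=q depends on [0:t]
#2=r depends on [0:t]
#3=s has no predecessor
#4=t depends on [1:q, 2:r]
sources: [0:t, 3:s]
N(rest) = Σ N(rest − s) over sources s of rest; N(one piece) = 1:
  size 1 → [3]=1  [4]=1
  size 2 → [1,4]=1  [2,4]=1  [3,4]=2
  size 3 → [1,2,4]=2  [1,3,4]=3  [2,3,4]=3
  first=0(t) contributes 8
  first=3(s) contributes 2
|[w]| = 10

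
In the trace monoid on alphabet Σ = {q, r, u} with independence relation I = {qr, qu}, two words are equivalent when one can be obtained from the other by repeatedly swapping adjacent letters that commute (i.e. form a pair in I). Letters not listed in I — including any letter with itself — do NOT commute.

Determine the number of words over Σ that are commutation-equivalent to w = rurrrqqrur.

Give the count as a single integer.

45

drop 0:r onto floor
drop 1:u onto {0:r}
drop 2:r onto {1:u}
drop 3:r onto {2:r}
drop 4:r onto {3:r}
drop 5:q onto floor
drop 6:q onto {5:q}
drop 7:r onto {4:r}
drop 8:u onto {7:r}
drop 9:r onto {8:u}
ground layer = {0:r, 5:q}
drop-orders for the pieces not yet dropped (sum over which currently-grounded one goes next):
  1 to go: {6} 1  {9} 1
  2 to go: {5,6} 1  {6,9} 2  {8,9} 1
  3 to go: {5,6,9} 3  {6,8,9} 3  {7,8,9} 1
  4 to go: {4,7,8,9} 1  {5,6,8,9} 6  {6,7,8,9} 4
  5 to go: {3,4,7,8,9} 1  {4,6,7,8,9} 5  {5,6,7,8,9} 10
  6 to go: {2,3,4,7,8,9} 1  {3,4,6,7,8,9} 6  {4,5,6,7,8,9} 15
  7 to go: {1,2,3,4,7,8,9} 1  {2,3,4,6,7,8,9} 7  {3,4,5,6,7,8,9} 21
  8 to go: {0,1,2,3,4,7,8,9} 1  {1,2,3,4,6,7,8,9} 8  {2,3,4,5,6,7,8,9} 28
  if 0:r drops first: 36 orders
  if 5:q drops first: 9 orders
heap linearizations: 45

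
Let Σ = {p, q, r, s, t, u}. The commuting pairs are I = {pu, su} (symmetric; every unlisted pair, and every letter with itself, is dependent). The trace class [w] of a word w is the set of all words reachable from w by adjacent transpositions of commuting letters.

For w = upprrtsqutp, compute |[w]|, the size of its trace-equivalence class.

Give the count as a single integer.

3

#0=u has no predecessor
#1=p has no predecessor
#2=p depends on [1:p]
#3=r depends on [0:u, 2:p]
#4=r depends on [3:r]
#5=t depends on [4:r]
#6=s depends on [5:t]
#7=q depends on [6:s]
#8=u depends on [7:q]
#9=t depends on [8:u]
#10=p depends on [9:t]
sources: [0:u, 1:p]
N(rest) = Σ N(rest − s) over sources s of rest; N(one piece) = 1:
  size 1 → [10]=1
  size 2 → [9,10]=1
  size 3 → [8,9,10]=1
  size 4 → [7,8,9,10]=1
  size 5 → [6,7,8,9,10]=1
  size 6 → [5,6,7,8,9,10]=1
  size 7 → [4,5,6,7,8,9,10]=1
  size 8 → [3,4,5,6,7,8,9,10]=1
  size 9 → [0,3,4,5,6,7,8,9,10]=1  [2,3,4,5,6,7,8,9,10]=1
  first=0(u) contributes 1
  first=1(p) contributes 2
|[w]| = 3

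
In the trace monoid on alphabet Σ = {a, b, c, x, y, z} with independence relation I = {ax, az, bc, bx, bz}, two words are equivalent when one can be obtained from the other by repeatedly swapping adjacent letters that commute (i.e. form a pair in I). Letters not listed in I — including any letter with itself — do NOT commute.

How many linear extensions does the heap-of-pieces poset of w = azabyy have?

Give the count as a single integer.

#0=a has no predecessor
#1=z has no predecessor
#2=a depends on [0:a]
#3=b depends on [2:a]
#4=y depends on [1:z, 3:b]
#5=y depends on [4:y]
sources: [0:a, 1:z]
N(rest) = Σ N(rest − s) over sources s of rest; N(one piece) = 1:
  size 1 → [5]=1
  size 2 → [4,5]=1
  size 3 → [1,4,5]=1  [3,4,5]=1
  size 4 → [1,3,4,5]=2  [2,3,4,5]=1
  first=0(a) contributes 3
  first=1(z) contributes 1
|[w]| = 4

4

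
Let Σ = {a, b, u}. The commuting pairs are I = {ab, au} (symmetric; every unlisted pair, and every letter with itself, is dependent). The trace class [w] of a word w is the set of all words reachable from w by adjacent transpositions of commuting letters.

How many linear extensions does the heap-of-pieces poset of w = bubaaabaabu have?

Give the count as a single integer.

drop 0:b onto floor
drop 1:u onto {0:b}
drop 2:b onto {1:u}
drop 3:a onto floor
drop 4:a onto {3:a}
drop 5:a onto {4:a}
drop 6:b onto {2:b}
drop 7:a onto {5:a}
drop 8:a onto {7:a}
drop 9:b onto {6:b}
drop 10:u onto {9:b}
ground layer = {0:b, 3:a}
drop-orders for the pieces not yet dropped (sum over which currently-grounded one goes next):
  1 to go: {8} 1  {10} 1
  2 to go: {7,8} 1  {8,10} 2  {9,10} 1
  3 to go: {5,7,8} 1  {6,9,10} 1  {7,8,10} 3  {8,9,10} 3
  4 to go: {2,6,9,10} 1  {4,5,7,8} 1  {5,7,8,10} 4  {6,8,9,10} 4  {7,8,9,10} 6
  5 to go: {1,2,6,9,10} 1  {2,6,8,9,10} 5  {3,4,5,7,8} 1  {4,5,7,8,10} 5  {5,7,8,9,10} 10  {6,7,8,9,10} 10
  6 to go: {0,1,2,6,9,10} 1  {1,2,6,8,9,10} 6  {2,6,7,8,9,10} 15  {3,4,5,7,8,10} 6  {4,5,7,8,9,10} 15  {5,6,7,8,9,10} 20
  7 to go: {0,1,2,6,8,9,10} 7  {1,2,6,7,8,9,10} 21  {2,5,6,7,8,9,10} 35  {3,4,5,7,8,9,10} 21  {4,5,6,7,8,9,10} 35
  8 to go: {0,1,2,6,7,8,9,10} 28  {1,2,5,6,7,8,9,10} 56  {2,4,5,6,7,8,9,10} 70  {3,4,5,6,7,8,9,10} 56
  9 to go: {0,1,2,5,6,7,8,9,10} 84  {1,2,4,5,6,7,8,9,10} 126  {2,3,4,5,6,7,8,9,10} 126
  if 0:b drops first: 252 orders
  if 3:a drops first: 210 orders
heap linearizations: 462

462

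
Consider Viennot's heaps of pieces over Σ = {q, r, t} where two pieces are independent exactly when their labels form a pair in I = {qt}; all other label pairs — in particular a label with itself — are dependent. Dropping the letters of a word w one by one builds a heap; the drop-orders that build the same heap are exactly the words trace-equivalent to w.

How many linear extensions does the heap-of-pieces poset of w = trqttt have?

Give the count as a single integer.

piece 0:t — minimal
piece 1:r rests on {0:t}
piece 2:q rests on {1:r}
piece 3:t rests on {1:r}
piece 4:t rests on {3:t}
piece 5:t rests on {4:t}
minimal pieces: {0:t}
ways to finish when only these pieces remain (= sum over removing one remaining piece with nothing left below it):
  1 left: {2}→1  {5}→1
  2 left: {2,5}→2  {4,5}→1
  3 left: {2,4,5}→3  {3,4,5}→1
  4 left: {2,3,4,5}→4
  placing 0:t first → 4 extensions

4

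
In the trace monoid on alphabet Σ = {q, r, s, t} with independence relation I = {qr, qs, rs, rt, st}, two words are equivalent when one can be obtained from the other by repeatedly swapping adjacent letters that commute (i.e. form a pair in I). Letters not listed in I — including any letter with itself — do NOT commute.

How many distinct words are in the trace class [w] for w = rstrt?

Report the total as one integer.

30

#0=r has no predecessor
#1=s has no predecessor
#2=t has no predecessor
#3=r depends on [0:r]
#4=t depends on [2:t]
sources: [0:r, 1:s, 2:t]
N(rest) = Σ N(rest − s) over sources s of rest; N(one piece) = 1:
  size 1 → [1]=1  [3]=1  [4]=1
  size 2 → [0,3]=1  [1,3]=2  [1,4]=2  [2,4]=1  [3,4]=2
  size 3 → [0,1,3]=3  [0,3,4]=3  [1,2,4]=3  [1,3,4]=6  [2,3,4]=3
  first=0(r) contributes 12
  first=1(s) contributes 6
  first=2(t) contributes 12
|[w]| = 30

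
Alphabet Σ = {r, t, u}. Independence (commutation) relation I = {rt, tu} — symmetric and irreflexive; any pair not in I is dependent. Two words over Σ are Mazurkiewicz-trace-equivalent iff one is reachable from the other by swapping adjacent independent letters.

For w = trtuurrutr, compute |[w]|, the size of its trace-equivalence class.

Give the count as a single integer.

120

piece 0:t — minimal
piece 1:r — minimal
piece 2:t rests on {0:t}
piece 3:u rests on {1:r}
piece 4:u rests on {3:u}
piece 5:r rests on {4:u}
piece 6:r rests on {5:r}
piece 7:u rests on {6:r}
piece 8:t rests on {2:t}
piece 9:r rests on {7:u}
minimal pieces: {0:t, 1:r}
ways to finish when only these pieces remain (= sum over removing one remaining piece with nothing left below it):
  1 left: {8}→1  {9}→1
  2 left: {2,8}→1  {7,9}→1  {8,9}→2
  3 left: {0,2,8}→1  {2,8,9}→3  {6,7,9}→1  {7,8,9}→3
  4 left: {0,2,8,9}→4  {2,7,8,9}→6  {5,6,7,9}→1  {6,7,8,9}→4
  5 left: {0,2,7,8,9}→10  {2,6,7,8,9}→10  {4,5,6,7,9}→1  {5,6,7,8,9}→5
  6 left: {0,2,6,7,8,9}→20  {2,5,6,7,8,9}→15  {3,4,5,6,7,9}→1  {4,5,6,7,8,9}→6
  7 left: {0,2,5,6,7,8,9}→35  {1,3,4,5,6,7,9}→1  {2,4,5,6,7,8,9}→21  {3,4,5,6,7,8,9}→7
  8 left: {0,2,4,5,6,7,8,9}→56  {1,3,4,5,6,7,8,9}→8  {2,3,4,5,6,7,8,9}→28
  placing 0:t first → 36 extensions
  placing 1:r first → 84 extensions
total linear extensions = 120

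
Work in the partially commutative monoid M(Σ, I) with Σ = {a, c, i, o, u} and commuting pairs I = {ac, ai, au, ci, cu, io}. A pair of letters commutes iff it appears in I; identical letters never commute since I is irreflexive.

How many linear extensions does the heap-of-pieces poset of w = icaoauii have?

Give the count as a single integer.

34

piece 0:i — minimal
piece 1:c — minimal
piece 2:a — minimal
piece 3:o rests on {1:c, 2:a}
piece 4:a rests on {3:o}
piece 5:u rests on {0:i, 3:o}
piece 6:i rests on {5:u}
piece 7:i rests on {6:i}
minimal pieces: {0:i, 1:c, 2:a}
ways to finish when only these pieces remain (= sum over removing one remaining piece with nothing left below it):
  1 left: {4}→1  {7}→1
  2 left: {4,7}→2  {6,7}→1
  3 left: {4,6,7}→3  {5,6,7}→1
  4 left: {0,5,6,7}→1  {4,5,6,7}→4
  5 left: {0,4,5,6,7}→5  {3,4,5,6,7}→4
  6 left: {0,3,4,5,6,7}→9  {1,3,4,5,6,7}→4  {2,3,4,5,6,7}→4
  placing 0:i first → 8 extensions
  placing 1:c first → 13 extensions
  placing 2:a first → 13 extensions
total linear extensions = 34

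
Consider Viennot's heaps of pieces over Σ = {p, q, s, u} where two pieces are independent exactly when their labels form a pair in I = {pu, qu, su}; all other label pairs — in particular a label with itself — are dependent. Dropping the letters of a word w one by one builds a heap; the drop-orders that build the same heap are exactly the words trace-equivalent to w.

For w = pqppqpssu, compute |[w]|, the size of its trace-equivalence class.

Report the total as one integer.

piece 0:p — minimal
piece 1:q rests on {0:p}
piece 2:p rests on {1:q}
piece 3:p rests on {2:p}
piece 4:q rests on {3:p}
piece 5:p rests on {4:q}
piece 6:s rests on {5:p}
piece 7:s rests on {6:s}
piece 8:u — minimal
minimal pieces: {0:p, 8:u}
ways to finish when only these pieces remain (= sum over removing one remaining piece with nothing left below it):
  1 left: {7}→1  {8}→1
  2 left: {6,7}→1  {7,8}→2
  3 left: {5,6,7}→1  {6,7,8}→3
  4 left: {4,5,6,7}→1  {5,6,7,8}→4
  5 left: {3,4,5,6,7}→1  {4,5,6,7,8}→5
  6 left: {2,3,4,5,6,7}→1  {3,4,5,6,7,8}→6
  7 left: {1,2,3,4,5,6,7}→1  {2,3,4,5,6,7,8}→7
  placing 0:p first → 8 extensions
  placing 8:u first → 1 extensions
total linear extensions = 9

9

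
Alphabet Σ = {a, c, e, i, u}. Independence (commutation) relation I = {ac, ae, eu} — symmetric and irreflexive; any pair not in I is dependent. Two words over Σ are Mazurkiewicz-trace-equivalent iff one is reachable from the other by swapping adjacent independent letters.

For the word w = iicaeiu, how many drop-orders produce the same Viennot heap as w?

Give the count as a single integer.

3

0(i) covers ∅
1(i) covers 0:i
2(c) covers 1:i
3(a) covers 1:i
4(e) covers 2:c
5(i) covers 3:a, 4:e
6(u) covers 5:i
floor of heap: 0:i
completions by unplaced set U, small U first (add the entries for U minus each lowest piece of U):
  |U|=1: {6}:1
  |U|=2: {5,6}:1
  |U|=3: {3,5,6}:1  {4,5,6}:1
  |U|=4: {2,4,5,6}:1  {3,4,5,6}:2
  |U|=5: {2,3,4,5,6}:3
  start at 0(i): 3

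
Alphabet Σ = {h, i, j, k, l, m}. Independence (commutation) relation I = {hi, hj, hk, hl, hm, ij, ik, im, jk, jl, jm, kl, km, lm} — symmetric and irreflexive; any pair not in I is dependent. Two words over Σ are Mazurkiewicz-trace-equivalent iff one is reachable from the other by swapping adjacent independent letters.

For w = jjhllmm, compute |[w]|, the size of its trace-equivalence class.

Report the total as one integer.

630

drop 0:j onto floor
drop 1:j onto {0:j}
drop 2:h onto floor
drop 3:l onto floor
drop 4:l onto {3:l}
drop 5:m onto floor
drop 6:m onto {5:m}
ground layer = {0:j, 2:h, 3:l, 5:m}
drop-orders for the pieces not yet dropped (sum over which currently-grounded one goes next):
  1 to go: {1} 1  {2} 1  {4} 1  {6} 1
  2 to go: {0,1} 1  {1,2} 2  {1,4} 2  {1,6} 2  {2,4} 2  {2,6} 2  {3,4} 1  {4,6} 2  {5,6} 1
  3 to go: {0,1,2} 3  {0,1,4} 3  {0,1,6} 3  {1,2,4} 6  {1,2,6} 6  {1,3,4} 3  {1,4,6} 6  {1,5,6} 3  {2,3,4} 3  {2,4,6} 6  {2,5,6} 3  {3,4,6} 3  {4,5,6} 3
  4 to go: {0,1,2,4} 12  {0,1,2,6} 12  {0,1,3,4} 6  {0,1,4,6} 12  {0,1,5,6} 6  {1,2,3,4} 12  {1,2,4,6} 24  {1,2,5,6} 12  {1,3,4,6} 12  {1,4,5,6} 12  {2,3,4,6} 12  {2,4,5,6} 12  {3,4,5,6} 6
  5 to go: {0,1,2,3,4} 30  {0,1,2,4,6} 60  {0,1,2,5,6} 30  {0,1,3,4,6} 30  {0,1,4,5,6} 30  {1,2,3,4,6} 60  {1,2,4,5,6} 60  {1,3,4,5,6} 30  {2,3,4,5,6} 30
  if 0:j drops first: 180 orders
  if 2:h drops first: 90 orders
  if 3:l drops first: 180 orders
  if 5:m drops first: 180 orders
heap linearizations: 630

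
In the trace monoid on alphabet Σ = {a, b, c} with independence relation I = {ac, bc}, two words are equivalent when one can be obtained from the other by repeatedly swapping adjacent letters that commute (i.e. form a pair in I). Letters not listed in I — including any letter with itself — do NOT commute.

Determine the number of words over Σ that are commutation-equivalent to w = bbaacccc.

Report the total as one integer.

70

drop 0:b onto floor
drop 1:b onto {0:b}
drop 2:a onto {1:b}
drop 3:a onto {2:a}
drop 4:c onto floor
drop 5:c onto {4:c}
drop 6:c onto {5:c}
drop 7:c onto {6:c}
ground layer = {0:b, 4:c}
drop-orders for the pieces not yet dropped (sum over which currently-grounded one goes next):
  1 to go: {3} 1  {7} 1
  2 to go: {2,3} 1  {3,7} 2  {6,7} 1
  3 to go: {1,2,3} 1  {2,3,7} 3  {3,6,7} 3  {5,6,7} 1
  4 to go: {0,1,2,3} 1  {1,2,3,7} 4  {2,3,6,7} 6  {3,5,6,7} 4  {4,5,6,7} 1
  5 to go: {0,1,2,3,7} 5  {1,2,3,6,7} 10  {2,3,5,6,7} 10  {3,4,5,6,7} 5
  6 to go: {0,1,2,3,6,7} 15  {1,2,3,5,6,7} 20  {2,3,4,5,6,7} 15
  if 0:b drops first: 35 orders
  if 4:c drops first: 35 orders
heap linearizations: 70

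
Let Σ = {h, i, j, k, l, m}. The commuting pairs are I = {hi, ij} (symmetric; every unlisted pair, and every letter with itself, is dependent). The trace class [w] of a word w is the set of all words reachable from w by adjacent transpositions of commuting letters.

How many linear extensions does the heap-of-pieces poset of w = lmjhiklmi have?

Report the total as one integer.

0(l) covers ∅
1(m) covers 0:l
2(j) covers 1:m
3(h) covers 2:j
4(i) covers 1:m
5(k) covers 3:h, 4:i
6(l) covers 5:k
7(m) covers 6:l
8(i) covers 7:m
floor of heap: 0:l
completions by unplaced set U, small U first (add the entries for U minus each lowest piece of U):
  |U|=1: {8}:1
  |U|=2: {7,8}:1
  |U|=3: {6,7,8}:1
  |U|=4: {5,6,7,8}:1
  |U|=5: {3,5,6,7,8}:1  {4,5,6,7,8}:1
  |U|=6: {2,3,5,6,7,8}:1  {3,4,5,6,7,8}:2
  |U|=7: {2,3,4,5,6,7,8}:3
  start at 0(l): 3

3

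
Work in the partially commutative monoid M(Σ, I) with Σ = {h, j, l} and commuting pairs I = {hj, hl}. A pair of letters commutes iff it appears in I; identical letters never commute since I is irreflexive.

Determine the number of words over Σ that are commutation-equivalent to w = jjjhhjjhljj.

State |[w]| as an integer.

165

0(j) covers ∅
1(j) covers 0:j
2(j) covers 1:j
3(h) covers ∅
4(h) covers 3:h
5(j) covers 2:j
6(j) covers 5:j
7(h) covers 4:h
8(l) covers 6:j
9(j) covers 8:l
10(j) covers 9:j
floor of heap: 0:j, 3:h
completions by unplaced set U, small U first (add the entries for U minus each lowest piece of U):
  |U|=1: {7}:1  {10}:1
  |U|=2: {4,7}:1  {7,10}:2  {9,10}:1
  |U|=3: {3,4,7}:1  {4,7,10}:3  {7,9,10}:3  {8,9,10}:1
  |U|=4: {3,4,7,10}:4  {4,7,9,10}:6  {6,8,9,10}:1  {7,8,9,10}:4
  |U|=5: {3,4,7,9,10}:10  {4,7,8,9,10}:10  {5,6,8,9,10}:1  {6,7,8,9,10}:5
  |U|=6: {2,5,6,8,9,10}:1  {3,4,7,8,9,10}:20  {4,6,7,8,9,10}:15  {5,6,7,8,9,10}:6
  |U|=7: {1,2,5,6,8,9,10}:1  {2,5,6,7,8,9,10}:7  {3,4,6,7,8,9,10}:35  {4,5,6,7,8,9,10}:21
  |U|=8: {0,1,2,5,6,8,9,10}:1  {1,2,5,6,7,8,9,10}:8  {2,4,5,6,7,8,9,10}:28  {3,4,5,6,7,8,9,10}:56
  |U|=9: {0,1,2,5,6,7,8,9,10}:9  {1,2,4,5,6,7,8,9,10}:36  {2,3,4,5,6,7,8,9,10}:84
  start at 0(j): 120
  start at 3(h): 45
sum over floor = 165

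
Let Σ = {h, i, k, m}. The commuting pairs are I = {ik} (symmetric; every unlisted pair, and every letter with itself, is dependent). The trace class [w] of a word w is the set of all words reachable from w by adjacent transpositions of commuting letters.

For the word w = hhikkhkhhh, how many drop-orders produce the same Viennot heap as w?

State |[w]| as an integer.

3

drop 0:h onto floor
drop 1:h onto {0:h}
drop 2:i onto {1:h}
drop 3:k onto {1:h}
drop 4:k onto {3:k}
drop 5:h onto {2:i, 4:k}
drop 6:k onto {5:h}
drop 7:h onto {6:k}
drop 8:h onto {7:h}
drop 9:h onto {8:h}
ground layer = {0:h}
drop-orders for the pieces not yet dropped (sum over which currently-grounded one goes next):
  1 to go: {9} 1
  2 to go: {8,9} 1
  3 to go: {7,8,9} 1
  4 to go: {6,7,8,9} 1
  5 to go: {5,6,7,8,9} 1
  6 to go: {2,5,6,7,8,9} 1  {4,5,6,7,8,9} 1
  7 to go: {2,4,5,6,7,8,9} 2  {3,4,5,6,7,8,9} 1
  8 to go: {2,3,4,5,6,7,8,9} 3
  if 0:h drops first: 3 orders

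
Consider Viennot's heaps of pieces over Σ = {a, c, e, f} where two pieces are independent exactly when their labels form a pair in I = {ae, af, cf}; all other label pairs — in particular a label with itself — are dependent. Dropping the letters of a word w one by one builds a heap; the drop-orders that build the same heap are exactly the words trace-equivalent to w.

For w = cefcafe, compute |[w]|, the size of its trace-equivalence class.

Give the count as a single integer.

9

#0=c has no predecessor
#1=e depends on [0:c]
#2=f depends on [1:e]
#3=c depends on [1:e]
#4=a depends on [3:c]
#5=f depends on [2:f]
#6=e depends on [3:c, 5:f]
sources: [0:c]
N(rest) = Σ N(rest − s) over sources s of rest; N(one piece) = 1:
  size 1 → [4]=1  [6]=1
  size 2 → [4,6]=2  [5,6]=1
  size 3 → [2,5,6]=1  [3,4,6]=2  [4,5,6]=3
  size 4 → [2,4,5,6]=4  [3,4,5,6]=5
  size 5 → [2,3,4,5,6]=9
  first=0(c) contributes 9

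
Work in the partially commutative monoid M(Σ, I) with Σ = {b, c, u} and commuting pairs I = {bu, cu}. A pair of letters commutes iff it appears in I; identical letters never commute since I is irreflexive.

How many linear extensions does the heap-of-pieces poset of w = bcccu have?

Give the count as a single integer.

piece 0:b — minimal
piece 1:c rests on {0:b}
piece 2:c rests on {1:c}
piece 3:c rests on {2:c}
piece 4:u — minimal
minimal pieces: {0:b, 4:u}
ways to finish when only these pieces remain (= sum over removing one remaining piece with nothing left below it):
  1 left: {3}→1  {4}→1
  2 left: {2,3}→1  {3,4}→2
  3 left: {1,2,3}→1  {2,3,4}→3
  placing 0:b first → 4 extensions
  placing 4:u first → 1 extensions
total linear extensions = 5

5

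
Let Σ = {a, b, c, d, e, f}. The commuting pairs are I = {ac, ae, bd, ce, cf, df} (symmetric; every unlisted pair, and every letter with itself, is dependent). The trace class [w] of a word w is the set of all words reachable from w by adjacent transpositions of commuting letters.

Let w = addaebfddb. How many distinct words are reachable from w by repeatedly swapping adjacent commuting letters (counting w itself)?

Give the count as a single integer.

piece 0:a — minimal
piece 1:d rests on {0:a}
piece 2:d rests on {1:d}
piece 3:a rests on {2:d}
piece 4:e rests on {2:d}
piece 5:b rests on {3:a, 4:e}
piece 6:f rests on {5:b}
piece 7:d rests on {3:a, 4:e}
piece 8:d rests on {7:d}
piece 9:b rests on {6:f}
minimal pieces: {0:a}
ways to finish when only these pieces remain (= sum over removing one remaining piece with nothing left below it):
  1 left: {8}→1  {9}→1
  2 left: {6,9}→1  {7,8}→1  {8,9}→2
  3 left: {5,6,9}→1  {6,8,9}→3  {7,8,9}→3
  4 left: {5,6,8,9}→4  {6,7,8,9}→6
  5 left: {5,6,7,8,9}→10
  6 left: {3,5,6,7,8,9}→10  {4,5,6,7,8,9}→10
  7 left: {3,4,5,6,7,8,9}→20
  8 left: {2,3,4,5,6,7,8,9}→20
  placing 0:a first → 20 extensions

20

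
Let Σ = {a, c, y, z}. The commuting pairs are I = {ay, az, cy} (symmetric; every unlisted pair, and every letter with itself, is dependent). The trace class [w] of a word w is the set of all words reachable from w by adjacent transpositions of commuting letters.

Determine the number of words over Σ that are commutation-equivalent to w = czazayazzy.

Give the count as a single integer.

0(c) covers ∅
1(z) covers 0:c
2(a) covers 0:c
3(z) covers 1:z
4(a) covers 2:a
5(y) covers 3:z
6(a) covers 4:a
7(z) covers 5:y
8(z) covers 7:z
9(y) covers 8:z
floor of heap: 0:c
completions by unplaced set U, small U first (add the entries for U minus each lowest piece of U):
  |U|=1: {6}:1  {9}:1
  |U|=2: {4,6}:1  {6,9}:2  {8,9}:1
  |U|=3: {2,4,6}:1  {4,6,9}:3  {6,8,9}:3  {7,8,9}:1
  |U|=4: {2,4,6,9}:4  {4,6,8,9}:6  {5,7,8,9}:1  {6,7,8,9}:4
  |U|=5: {2,4,6,8,9}:10  {3,5,7,8,9}:1  {4,6,7,8,9}:10  {5,6,7,8,9}:5
  |U|=6: {1,3,5,7,8,9}:1  {2,4,6,7,8,9}:20  {3,5,6,7,8,9}:6  {4,5,6,7,8,9}:15
  |U|=7: {1,3,5,6,7,8,9}:7  {2,4,5,6,7,8,9}:35  {3,4,5,6,7,8,9}:21
  |U|=8: {1,3,4,5,6,7,8,9}:28  {2,3,4,5,6,7,8,9}:56
  start at 0(c): 84

84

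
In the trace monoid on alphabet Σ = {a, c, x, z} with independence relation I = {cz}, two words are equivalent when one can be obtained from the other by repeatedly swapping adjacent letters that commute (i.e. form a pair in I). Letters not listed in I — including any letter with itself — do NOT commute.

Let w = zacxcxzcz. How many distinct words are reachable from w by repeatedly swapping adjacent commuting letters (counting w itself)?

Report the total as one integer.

piece 0:z — minimal
piece 1:a rests on {0:z}
piece 2:c rests on {1:a}
piece 3:x rests on {2:c}
piece 4:c rests on {3:x}
piece 5:x rests on {4:c}
piece 6:z rests on {5:x}
piece 7:c rests on {5:x}
piece 8:z rests on {6:z}
minimal pieces: {0:z}
ways to finish when only these pieces remain (= sum over removing one remaining piece with nothing left below it):
  1 left: {7}→1  {8}→1
  2 left: {6,8}→1  {7,8}→2
  3 left: {6,7,8}→3
  4 left: {5,6,7,8}→3
  5 left: {4,5,6,7,8}→3
  6 left: {3,4,5,6,7,8}→3
  7 left: {2,3,4,5,6,7,8}→3
  placing 0:z first → 3 extensions

3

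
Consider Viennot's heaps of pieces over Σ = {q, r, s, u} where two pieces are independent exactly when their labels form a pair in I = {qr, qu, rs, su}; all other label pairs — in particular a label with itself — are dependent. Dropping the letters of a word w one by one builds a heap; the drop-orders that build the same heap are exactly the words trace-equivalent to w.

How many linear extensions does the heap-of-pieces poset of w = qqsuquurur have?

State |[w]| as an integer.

210

0(q) covers ∅
1(q) covers 0:q
2(s) covers 1:q
3(u) covers ∅
4(q) covers 2:s
5(u) covers 3:u
6(u) covers 5:u
7(r) covers 6:u
8(u) covers 7:r
9(r) covers 8:u
floor of heap: 0:q, 3:u
completions by unplaced set U, small U first (add the entries for U minus each lowest piece of U):
  |U|=1: {4}:1  {9}:1
  |U|=2: {2,4}:1  {4,9}:2  {8,9}:1
  |U|=3: {1,2,4}:1  {2,4,9}:3  {4,8,9}:3  {7,8,9}:1
  |U|=4: {0,1,2,4}:1  {1,2,4,9}:4  {2,4,8,9}:6  {4,7,8,9}:4  {6,7,8,9}:1
  |U|=5: {0,1,2,4,9}:5  {1,2,4,8,9}:10  {2,4,7,8,9}:10  {4,6,7,8,9}:5  {5,6,7,8,9}:1
  |U|=6: {0,1,2,4,8,9}:15  {1,2,4,7,8,9}:20  {2,4,6,7,8,9}:15  {3,5,6,7,8,9}:1  {4,5,6,7,8,9}:6
  |U|=7: {0,1,2,4,7,8,9}:35  {1,2,4,6,7,8,9}:35  {2,4,5,6,7,8,9}:21  {3,4,5,6,7,8,9}:7
  |U|=8: {0,1,2,4,6,7,8,9}:70  {1,2,4,5,6,7,8,9}:56  {2,3,4,5,6,7,8,9}:28
  start at 0(q): 84
  start at 3(u): 126
sum over floor = 210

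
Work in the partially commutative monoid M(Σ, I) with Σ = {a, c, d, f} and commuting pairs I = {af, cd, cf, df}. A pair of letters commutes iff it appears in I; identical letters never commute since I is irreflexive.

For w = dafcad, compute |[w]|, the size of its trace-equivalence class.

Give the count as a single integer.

6

piece 0:d — minimal
piece 1:a rests on {0:d}
piece 2:f — minimal
piece 3:c rests on {1:a}
piece 4:a rests on {3:c}
piece 5:d rests on {4:a}
minimal pieces: {0:d, 2:f}
ways to finish when only these pieces remain (= sum over removing one remaining piece with nothing left below it):
  1 left: {2}→1  {5}→1
  2 left: {2,5}→2  {4,5}→1
  3 left: {2,4,5}→3  {3,4,5}→1
  4 left: {1,3,4,5}→1  {2,3,4,5}→4
  placing 0:d first → 5 extensions
  placing 2:f first → 1 extensions
total linear extensions = 6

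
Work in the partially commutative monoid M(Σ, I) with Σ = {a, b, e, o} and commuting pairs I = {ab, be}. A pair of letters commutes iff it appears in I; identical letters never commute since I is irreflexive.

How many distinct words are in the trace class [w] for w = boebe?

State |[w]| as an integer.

piece 0:b — minimal
piece 1:o rests on {0:b}
piece 2:e rests on {1:o}
piece 3:b rests on {1:o}
piece 4:e rests on {2:e}
minimal pieces: {0:b}
ways to finish when only these pieces remain (= sum over removing one remaining piece with nothing left below it):
  1 left: {3}→1  {4}→1
  2 left: {2,4}→1  {3,4}→2
  3 left: {2,3,4}→3
  placing 0:b first → 3 extensions

3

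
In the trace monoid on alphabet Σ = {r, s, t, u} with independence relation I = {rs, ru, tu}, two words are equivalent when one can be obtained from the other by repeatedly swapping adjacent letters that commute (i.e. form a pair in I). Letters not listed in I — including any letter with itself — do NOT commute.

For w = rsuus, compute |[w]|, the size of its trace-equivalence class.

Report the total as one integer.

5

drop 0:r onto floor
drop 1:s onto floor
drop 2:u onto {1:s}
drop 3:u onto {2:u}
drop 4:s onto {3:u}
ground layer = {0:r, 1:s}
drop-orders for the pieces not yet dropped (sum over which currently-grounded one goes next):
  1 to go: {0} 1  {4} 1
  2 to go: {0,4} 2  {3,4} 1
  3 to go: {0,3,4} 3  {2,3,4} 1
  if 0:r drops first: 1 orders
  if 1:s drops first: 4 orders
heap linearizations: 5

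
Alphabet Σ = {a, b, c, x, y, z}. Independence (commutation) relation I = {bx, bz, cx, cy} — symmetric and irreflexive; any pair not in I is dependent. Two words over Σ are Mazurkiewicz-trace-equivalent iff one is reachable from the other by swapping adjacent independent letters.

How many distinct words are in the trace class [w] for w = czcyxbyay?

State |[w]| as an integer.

5

piece 0:c — minimal
piece 1:z rests on {0:c}
piece 2:c rests on {1:z}
piece 3:y rests on {1:z}
piece 4:x rests on {3:y}
piece 5:b rests on {2:c, 3:y}
piece 6:y rests on {4:x, 5:b}
piece 7:a rests on {6:y}
piece 8:y rests on {7:a}
minimal pieces: {0:c}
ways to finish when only these pieces remain (= sum over removing one remaining piece with nothing left below it):
  1 left: {8}→1
  2 left: {7,8}→1
  3 left: {6,7,8}→1
  4 left: {4,6,7,8}→1  {5,6,7,8}→1
  5 left: {2,5,6,7,8}→1  {4,5,6,7,8}→2
  6 left: {2,4,5,6,7,8}→3  {3,4,5,6,7,8}→2
  7 left: {2,3,4,5,6,7,8}→5
  placing 0:c first → 5 extensions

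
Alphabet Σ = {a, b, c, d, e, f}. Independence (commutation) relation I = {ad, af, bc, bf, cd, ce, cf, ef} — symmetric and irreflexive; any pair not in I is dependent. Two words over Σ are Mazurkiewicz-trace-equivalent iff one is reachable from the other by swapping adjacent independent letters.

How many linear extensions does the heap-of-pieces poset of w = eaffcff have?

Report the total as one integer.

35

#0=e has no predecessor
#1=a depends on [0:e]
#2=f has no predecessor
#3=f depends on [2:f]
#4=c depends on [1:a]
#5=f depends on [3:f]
#6=f depends on [5:f]
sources: [0:e, 2:f]
N(rest) = Σ N(rest − s) over sources s of rest; N(one piece) = 1:
  size 1 → [4]=1  [6]=1
  size 2 → [1,4]=1  [4,6]=2  [5,6]=1
  size 3 → [0,1,4]=1  [1,4,6]=3  [3,5,6]=1  [4,5,6]=3
  size 4 → [0,1,4,6]=4  [1,4,5,6]=6  [2,3,5,6]=1  [3,4,5,6]=4
  size 5 → [0,1,4,5,6]=10  [1,3,4,5,6]=10  [2,3,4,5,6]=5
  first=0(e) contributes 15
  first=2(f) contributes 20
|[w]| = 35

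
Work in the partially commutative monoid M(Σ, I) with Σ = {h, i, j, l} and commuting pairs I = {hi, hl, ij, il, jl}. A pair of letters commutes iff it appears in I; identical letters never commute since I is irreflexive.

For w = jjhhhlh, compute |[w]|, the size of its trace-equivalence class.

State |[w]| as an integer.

#0=j has no predecessor
#1=j depends on [0:j]
#2=h depends on [1:j]
#3=h depends on [2:h]
#4=h depends on [3:h]
#5=l has no predecessor
#6=h depends on [4:h]
sources: [0:j, 5:l]
N(rest) = Σ N(rest − s) over sources s of rest; N(one piece) = 1:
  size 1 → [5]=1  [6]=1
  size 2 → [4,6]=1  [5,6]=2
  size 3 → [3,4,6]=1  [4,5,6]=3
  size 4 → [2,3,4,6]=1  [3,4,5,6]=4
  size 5 → [1,2,3,4,6]=1  [2,3,4,5,6]=5
  first=0(j) contributes 6
  first=5(l) contributes 1
|[w]| = 7

7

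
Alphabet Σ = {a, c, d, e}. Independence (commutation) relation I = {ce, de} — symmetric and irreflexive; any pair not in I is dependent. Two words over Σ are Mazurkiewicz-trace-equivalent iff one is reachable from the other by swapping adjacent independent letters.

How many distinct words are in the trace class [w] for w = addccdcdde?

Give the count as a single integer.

drop 0:a onto floor
drop 1:d onto {0:a}
drop 2:d onto {1:d}
drop 3:c onto {2:d}
drop 4:c onto {3:c}
drop 5:d onto {4:c}
drop 6:c onto {5:d}
drop 7:d onto {6:c}
drop 8:d onto {7:d}
drop 9:e onto {0:a}
ground layer = {0:a}
drop-orders for the pieces not yet dropped (sum over which currently-grounded one goes next):
  1 to go: {8} 1  {9} 1
  2 to go: {7,8} 1  {8,9} 2
  3 to go: {6,7,8} 1  {7,8,9} 3
  4 to go: {5,6,7,8} 1  {6,7,8,9} 4
  5 to go: {4,5,6,7,8} 1  {5,6,7,8,9} 5
  6 to go: {3,4,5,6,7,8} 1  {4,5,6,7,8,9} 6
  7 to go: {2,3,4,5,6,7,8} 1  {3,4,5,6,7,8,9} 7
  8 to go: {1,2,3,4,5,6,7,8} 1  {2,3,4,5,6,7,8,9} 8
  if 0:a drops first: 9 orders

9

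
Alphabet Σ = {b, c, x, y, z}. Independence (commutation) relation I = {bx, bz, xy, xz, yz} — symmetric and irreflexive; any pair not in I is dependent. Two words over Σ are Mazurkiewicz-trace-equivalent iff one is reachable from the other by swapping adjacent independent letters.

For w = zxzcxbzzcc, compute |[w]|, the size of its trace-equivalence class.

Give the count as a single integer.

36

piece 0:z — minimal
piece 1:x — minimal
piece 2:z rests on {0:z}
piece 3:c rests on {1:x, 2:z}
piece 4:x rests on {3:c}
piece 5:b rests on {3:c}
piece 6:z rests on {3:c}
piece 7:z rests on {6:z}
piece 8:c rests on {4:x, 5:b, 7:z}
piece 9:c rests on {8:c}
minimal pieces: {0:z, 1:x}
ways to finish when only these pieces remain (= sum over removing one remaining piece with nothing left below it):
  1 left: {9}→1
  2 left: {8,9}→1
  3 left: {4,8,9}→1  {5,8,9}→1  {7,8,9}→1
  4 left: {4,5,8,9}→2  {4,7,8,9}→2  {5,7,8,9}→2  {6,7,8,9}→1
  5 left: {4,5,7,8,9}→6  {4,6,7,8,9}→3  {5,6,7,8,9}→3
  6 left: {4,5,6,7,8,9}→12
  7 left: {3,4,5,6,7,8,9}→12
  8 left: {1,3,4,5,6,7,8,9}→12  {2,3,4,5,6,7,8,9}→12
  placing 0:z first → 24 extensions
  placing 1:x first → 12 extensions
total linear extensions = 36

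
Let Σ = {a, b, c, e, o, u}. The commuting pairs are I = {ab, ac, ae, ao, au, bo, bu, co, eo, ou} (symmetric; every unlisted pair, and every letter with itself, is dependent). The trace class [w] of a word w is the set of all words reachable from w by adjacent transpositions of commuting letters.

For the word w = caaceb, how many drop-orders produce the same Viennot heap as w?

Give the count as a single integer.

15

0(c) covers ∅
1(a) covers ∅
2(a) covers 1:a
3(c) covers 0:c
4(e) covers 3:c
5(b) covers 4:e
floor of heap: 0:c, 1:a
completions by unplaced set U, small U first (add the entries for U minus each lowest piece of U):
  |U|=1: {2}:1  {5}:1
  |U|=2: {1,2}:1  {2,5}:2  {4,5}:1
  |U|=3: {1,2,5}:3  {2,4,5}:3  {3,4,5}:1
  |U|=4: {0,3,4,5}:1  {1,2,4,5}:6  {2,3,4,5}:4
  start at 0(c): 10
  start at 1(a): 5
sum over floor = 15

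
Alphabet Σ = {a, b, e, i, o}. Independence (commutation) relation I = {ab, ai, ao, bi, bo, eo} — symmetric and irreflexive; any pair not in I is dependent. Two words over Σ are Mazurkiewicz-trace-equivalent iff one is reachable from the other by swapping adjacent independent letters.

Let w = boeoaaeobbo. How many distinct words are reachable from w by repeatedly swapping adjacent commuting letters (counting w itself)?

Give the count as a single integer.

piece 0:b — minimal
piece 1:o — minimal
piece 2:e rests on {0:b}
piece 3:o rests on {1:o}
piece 4:a rests on {2:e}
piece 5:a rests on {4:a}
piece 6:e rests on {5:a}
piece 7:o rests on {3:o}
piece 8:b rests on {6:e}
piece 9:b rests on {8:b}
piece 10:o rests on {7:o}
minimal pieces: {0:b, 1:o}
ways to finish when only these pieces remain (= sum over removing one remaining piece with nothing left below it):
  1 left: {9}→1  {10}→1
  2 left: {7,10}→1  {8,9}→1  {9,10}→2
  3 left: {3,7,10}→1  {6,8,9}→1  {7,9,10}→3  {8,9,10}→3
  4 left: {1,3,7,10}→1  {3,7,9,10}→4  {5,6,8,9}→1  {6,8,9,10}→4  {7,8,9,10}→6
  5 left: {1,3,7,9,10}→5  {3,7,8,9,10}→10  {4,5,6,8,9}→1  {5,6,8,9,10}→5  {6,7,8,9,10}→10
  6 left: {1,3,7,8,9,10}→15  {2,4,5,6,8,9}→1  {3,6,7,8,9,10}→20  {4,5,6,8,9,10}→6  {5,6,7,8,9,10}→15
  7 left: {0,2,4,5,6,8,9}→1  {1,3,6,7,8,9,10}→35  {2,4,5,6,8,9,10}→7  {3,5,6,7,8,9,10}→35  {4,5,6,7,8,9,10}→21
  8 left: {0,2,4,5,6,8,9,10}→8  {1,3,5,6,7,8,9,10}→70  {2,4,5,6,7,8,9,10}→28  {3,4,5,6,7,8,9,10}→56
  9 left: {0,2,4,5,6,7,8,9,10}→36  {1,3,4,5,6,7,8,9,10}→126  {2,3,4,5,6,7,8,9,10}→84
  placing 0:b first → 210 extensions
  placing 1:o first → 120 extensions
total linear extensions = 330

330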